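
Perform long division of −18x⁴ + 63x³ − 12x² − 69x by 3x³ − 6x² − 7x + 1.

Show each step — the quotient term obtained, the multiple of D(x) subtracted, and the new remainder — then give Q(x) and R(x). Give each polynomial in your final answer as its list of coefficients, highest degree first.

Step 1: lead(−18x⁴ + 63x³ − 12x² − 69x) ÷ lead(D) = −18x⁴ ÷ 3x³ = −6x. Subtract (−6x)·D = −18x⁴ + 36x³ + 42x² − 6x. Remainder: 27x³ − 54x² − 63x.
Step 2: lead(27x³ − 54x² − 63x) ÷ lead(D) = 27x³ ÷ 3x³ = 9. Subtract (9)·D = 27x³ − 54x² − 63x + 9. Remainder: −9.

Q = [-6, 9]; R = [-9]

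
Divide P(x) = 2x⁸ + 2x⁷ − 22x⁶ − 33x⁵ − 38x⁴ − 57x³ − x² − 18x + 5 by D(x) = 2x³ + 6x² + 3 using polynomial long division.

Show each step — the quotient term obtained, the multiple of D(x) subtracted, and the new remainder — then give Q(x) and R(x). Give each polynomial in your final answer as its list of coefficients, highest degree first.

Q = [1, -2, -5, -3, -7, 0]; R = [8, 3, 5]

Step 1: lead(2x⁸ + 2x⁷ − 22x⁶ − 33x⁵ − 38x⁴ − 57x³ − x² − 18x + 5) ÷ lead(D) = 2x⁸ ÷ 2x³ = x⁵. Subtract (x⁵)·D = 2x⁸ + 6x⁷ + 3x⁵. Remainder: −4x⁷ − 22x⁶ − 36x⁵ − 38x⁴ − 57x³ − x² − 18x + 5.
Step 2: lead(−4x⁷ − 22x⁶ − 36x⁵ − 38x⁴ − 57x³ − x² − 18x + 5) ÷ lead(D) = −4x⁷ ÷ 2x³ = −2x⁴. Subtract (−2x⁴)·D = −4x⁷ − 12x⁶ − 6x⁴. Remainder: −10x⁶ − 36x⁵ − 32x⁴ − 57x³ − x² − 18x + 5.
Step 3: lead(−10x⁶ − 36x⁵ − 32x⁴ − 57x³ − x² − 18x + 5) ÷ lead(D) = −10x⁶ ÷ 2x³ = −5x³. Subtract (−5x³)·D = −10x⁶ − 30x⁵ − 15x³. Remainder: −6x⁵ − 32x⁴ − 42x³ − x² − 18x + 5.
Step 4: lead(−6x⁵ − 32x⁴ − 42x³ − x² − 18x + 5) ÷ lead(D) = −6x⁵ ÷ 2x³ = −3x². Subtract (−3x²)·D = −6x⁵ − 18x⁴ − 9x². Remainder: −14x⁴ − 42x³ + 8x² − 18x + 5.
Step 5: lead(−14x⁴ − 42x³ + 8x² − 18x + 5) ÷ lead(D) = −14x⁴ ÷ 2x³ = −7x. Subtract (−7x)·D = −14x⁴ − 42x³ − 21x. Remainder: 8x² + 3x + 5.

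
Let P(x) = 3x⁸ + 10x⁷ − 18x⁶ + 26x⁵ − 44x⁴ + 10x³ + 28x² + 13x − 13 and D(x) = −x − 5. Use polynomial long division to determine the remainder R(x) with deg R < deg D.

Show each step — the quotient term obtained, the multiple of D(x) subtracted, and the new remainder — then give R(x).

Step 1: lead(3x⁸ + 10x⁷ − 18x⁶ + 26x⁵ − 44x⁴ + 10x³ + 28x² + 13x − 13) ÷ lead(D) = 3x⁸ ÷ −x = −3x⁷. Subtract (−3x⁷)·D = 3x⁸ + 15x⁷. Remainder: −5x⁷ − 18x⁶ + 26x⁵ − 44x⁴ + 10x³ + 28x² + 13x − 13.
Step 2: lead(−5x⁷ − 18x⁶ + 26x⁵ − 44x⁴ + 10x³ + 28x² + 13x − 13) ÷ lead(D) = −5x⁷ ÷ −x = 5x⁶. Subtract (5x⁶)·D = −5x⁷ − 25x⁶. Remainder: 7x⁶ + 26x⁵ − 44x⁴ + 10x³ + 28x² + 13x − 13.
Step 3: lead(7x⁶ + 26x⁵ − 44x⁴ + 10x³ + 28x² + 13x − 13) ÷ lead(D) = 7x⁶ ÷ −x = −7x⁵. Subtract (−7x⁵)·D = 7x⁶ + 35x⁵. Remainder: −9x⁵ − 44x⁴ + 10x³ + 28x² + 13x − 13.
Step 4: lead(−9x⁵ − 44x⁴ + 10x³ + 28x² + 13x − 13) ÷ lead(D) = −9x⁵ ÷ −x = 9x⁴. Subtract (9x⁴)·D = −9x⁵ − 45x⁴. Remainder: x⁴ + 10x³ + 28x² + 13x − 13.
Step 5: lead(x⁴ + 10x³ + 28x² + 13x − 13) ÷ lead(D) = x⁴ ÷ −x = −x³. Subtract (−x³)·D = x⁴ + 5x³. Remainder: 5x³ + 28x² + 13x − 13.
Step 6: lead(5x³ + 28x² + 13x − 13) ÷ lead(D) = 5x³ ÷ −x = −5x². Subtract (−5x²)·D = 5x³ + 25x². Remainder: 3x² + 13x − 13.
Step 7: lead(3x² + 13x − 13) ÷ lead(D) = 3x² ÷ −x = −3x. Subtract (−3x)·D = 3x² + 15x. Remainder: −2x − 13.
Step 8: lead(−2x − 13) ÷ lead(D) = −2x ÷ −x = 2. Subtract (2)·D = −2x − 10. Remainder: −3.

R(x) = −3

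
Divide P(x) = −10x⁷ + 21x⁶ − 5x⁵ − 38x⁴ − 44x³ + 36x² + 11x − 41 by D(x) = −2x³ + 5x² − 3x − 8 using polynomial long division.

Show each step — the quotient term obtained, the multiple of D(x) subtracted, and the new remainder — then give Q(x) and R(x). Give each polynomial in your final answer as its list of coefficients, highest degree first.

Step 1: lead(−10x⁷ + 21x⁶ − 5x⁵ − 38x⁴ − 44x³ + 36x² + 11x − 41) ÷ lead(D) = −10x⁷ ÷ −2x³ = 5x⁴. Subtract (5x⁴)·D = −10x⁷ + 25x⁶ − 15x⁵ − 40x⁴. Remainder: −4x⁶ + 10x⁵ + 2x⁴ − 44x³ + 36x² + 11x − 41.
Step 2: lead(−4x⁶ + 10x⁵ + 2x⁴ − 44x³ + 36x² + 11x − 41) ÷ lead(D) = −4x⁶ ÷ −2x³ = 2x³. Subtract (2x³)·D = −4x⁶ + 10x⁵ − 6x⁴ − 16x³. Remainder: 8x⁴ − 28x³ + 36x² + 11x − 41.
Step 3: lead(8x⁴ − 28x³ + 36x² + 11x − 41) ÷ lead(D) = 8x⁴ ÷ −2x³ = −4x. Subtract (−4x)·D = 8x⁴ − 20x³ + 12x² + 32x. Remainder: −8x³ + 24x² − 21x − 41.
Step 4: lead(−8x³ + 24x² − 21x − 41) ÷ lead(D) = −8x³ ÷ −2x³ = 4. Subtract (4)·D = −8x³ + 20x² − 12x − 32. Remainder: 4x² − 9x − 9.

Q = [5, 2, 0, -4, 4]; R = [4, -9, -9]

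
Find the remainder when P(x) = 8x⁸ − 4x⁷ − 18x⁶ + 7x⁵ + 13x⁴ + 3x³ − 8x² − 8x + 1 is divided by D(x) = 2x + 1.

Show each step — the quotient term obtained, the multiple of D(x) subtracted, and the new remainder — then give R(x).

R(x) = 3

Step 1: lead(8x⁸ − 4x⁷ − 18x⁶ + 7x⁵ + 13x⁴ + 3x³ − 8x² − 8x + 1) ÷ lead(D) = 8x⁸ ÷ 2x = 4x⁷. Subtract (4x⁷)·D = 8x⁸ + 4x⁷. Remainder: −8x⁷ − 18x⁶ + 7x⁵ + 13x⁴ + 3x³ − 8x² − 8x + 1.
Step 2: lead(−8x⁷ − 18x⁶ + 7x⁵ + 13x⁴ + 3x³ − 8x² − 8x + 1) ÷ lead(D) = −8x⁷ ÷ 2x = −4x⁶. Subtract (−4x⁶)·D = −8x⁷ − 4x⁶. Remainder: −14x⁶ + 7x⁵ + 13x⁴ + 3x³ − 8x² − 8x + 1.
Step 3: lead(−14x⁶ + 7x⁵ + 13x⁴ + 3x³ − 8x² − 8x + 1) ÷ lead(D) = −14x⁶ ÷ 2x = −7x⁵. Subtract (−7x⁵)·D = −14x⁶ − 7x⁵. Remainder: 14x⁵ + 13x⁴ + 3x³ − 8x² − 8x + 1.
Step 4: lead(14x⁵ + 13x⁴ + 3x³ − 8x² − 8x + 1) ÷ lead(D) = 14x⁵ ÷ 2x = 7x⁴. Subtract (7x⁴)·D = 14x⁵ + 7x⁴. Remainder: 6x⁴ + 3x³ − 8x² − 8x + 1.
Step 5: lead(6x⁴ + 3x³ − 8x² − 8x + 1) ÷ lead(D) = 6x⁴ ÷ 2x = 3x³. Subtract (3x³)·D = 6x⁴ + 3x³. Remainder: −8x² − 8x + 1.
Step 6: lead(−8x² − 8x + 1) ÷ lead(D) = −8x² ÷ 2x = −4x. Subtract (−4x)·D = −8x² − 4x. Remainder: −4x + 1.
Step 7: lead(−4x + 1) ÷ lead(D) = −4x ÷ 2x = −2. Subtract (−2)·D = −4x − 2. Remainder: 3.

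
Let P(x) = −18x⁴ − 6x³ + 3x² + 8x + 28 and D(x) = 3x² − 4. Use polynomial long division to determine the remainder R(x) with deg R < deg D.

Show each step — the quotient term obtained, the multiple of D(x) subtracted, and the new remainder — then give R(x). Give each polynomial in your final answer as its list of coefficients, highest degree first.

R = [0]

Step 1: lead(−18x⁴ − 6x³ + 3x² + 8x + 28) ÷ lead(D) = −18x⁴ ÷ 3x² = −6x². Subtract (−6x²)·D = −18x⁴ + 24x². Remainder: −6x³ − 21x² + 8x + 28.
Step 2: lead(−6x³ − 21x² + 8x + 28) ÷ lead(D) = −6x³ ÷ 3x² = −2x. Subtract (−2x)·D = −6x³ + 8x. Remainder: −21x² + 28.
Step 3: lead(−21x² + 28) ÷ lead(D) = −21x² ÷ 3x² = −7. Subtract (−7)·D = −21x² + 28. Remainder: 0.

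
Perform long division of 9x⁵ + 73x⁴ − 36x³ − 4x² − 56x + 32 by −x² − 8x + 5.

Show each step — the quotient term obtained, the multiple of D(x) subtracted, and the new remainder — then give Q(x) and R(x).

Q(x) = −9x³ − x² − x + 7; R(x) = 5x − 3

Step 1: lead(9x⁵ + 73x⁴ − 36x³ − 4x² − 56x + 32) ÷ lead(D) = 9x⁵ ÷ −x² = −9x³. Subtract (−9x³)·D = 9x⁵ + 72x⁴ − 45x³. Remainder: x⁴ + 9x³ − 4x² − 56x + 32.
Step 2: lead(x⁴ + 9x³ − 4x² − 56x + 32) ÷ lead(D) = x⁴ ÷ −x² = −x². Subtract (−x²)·D = x⁴ + 8x³ − 5x². Remainder: x³ + x² − 56x + 32.
Step 3: lead(x³ + x² − 56x + 32) ÷ lead(D) = x³ ÷ −x² = −x. Subtract (−x)·D = x³ + 8x² − 5x. Remainder: −7x² − 51x + 32.
Step 4: lead(−7x² − 51x + 32) ÷ lead(D) = −7x² ÷ −x² = 7. Subtract (7)·D = −7x² − 56x + 35. Remainder: 5x − 3.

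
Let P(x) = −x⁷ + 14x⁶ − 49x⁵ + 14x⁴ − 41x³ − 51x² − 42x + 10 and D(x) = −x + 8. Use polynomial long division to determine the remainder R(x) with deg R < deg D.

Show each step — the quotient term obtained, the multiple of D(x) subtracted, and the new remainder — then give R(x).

Step 1: lead(−x⁷ + 14x⁶ − 49x⁵ + 14x⁴ − 41x³ − 51x² − 42x + 10) ÷ lead(D) = −x⁷ ÷ −x = x⁶. Subtract (x⁶)·D = −x⁷ + 8x⁶. Remainder: 6x⁶ − 49x⁵ + 14x⁴ − 41x³ − 51x² − 42x + 10.
Step 2: lead(6x⁶ − 49x⁵ + 14x⁴ − 41x³ − 51x² − 42x + 10) ÷ lead(D) = 6x⁶ ÷ −x = −6x⁵. Subtract (−6x⁵)·D = 6x⁶ − 48x⁵. Remainder: −x⁵ + 14x⁴ − 41x³ − 51x² − 42x + 10.
Step 3: lead(−x⁵ + 14x⁴ − 41x³ − 51x² − 42x + 10) ÷ lead(D) = −x⁵ ÷ −x = x⁴. Subtract (x⁴)·D = −x⁵ + 8x⁴. Remainder: 6x⁴ − 41x³ − 51x² − 42x + 10.
Step 4: lead(6x⁴ − 41x³ − 51x² − 42x + 10) ÷ lead(D) = 6x⁴ ÷ −x = −6x³. Subtract (−6x³)·D = 6x⁴ − 48x³. Remainder: 7x³ − 51x² − 42x + 10.
Step 5: lead(7x³ − 51x² − 42x + 10) ÷ lead(D) = 7x³ ÷ −x = −7x². Subtract (−7x²)·D = 7x³ − 56x². Remainder: 5x² − 42x + 10.
Step 6: lead(5x² − 42x + 10) ÷ lead(D) = 5x² ÷ −x = −5x. Subtract (−5x)·D = 5x² − 40x. Remainder: −2x + 10.
Step 7: lead(−2x + 10) ÷ lead(D) = −2x ÷ −x = 2. Subtract (2)·D = −2x + 16. Remainder: −6.

R(x) = −6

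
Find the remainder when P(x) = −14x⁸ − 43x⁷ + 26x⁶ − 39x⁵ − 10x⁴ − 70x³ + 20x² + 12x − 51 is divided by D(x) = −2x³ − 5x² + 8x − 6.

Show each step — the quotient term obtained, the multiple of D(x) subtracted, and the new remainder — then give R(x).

Step 1: lead(−14x⁸ − 43x⁷ + 26x⁶ − 39x⁵ − 10x⁴ − 70x³ + 20x² + 12x − 51) ÷ lead(D) = −14x⁸ ÷ −2x³ = 7x⁵. Subtract (7x⁵)·D = −14x⁸ − 35x⁷ + 56x⁶ − 42x⁵. Remainder: −8x⁷ − 30x⁶ + 3x⁵ − 10x⁴ − 70x³ + 20x² + 12x − 51.
Step 2: lead(−8x⁷ − 30x⁶ + 3x⁵ − 10x⁴ − 70x³ + 20x² + 12x − 51) ÷ lead(D) = −8x⁷ ÷ −2x³ = 4x⁴. Subtract (4x⁴)·D = −8x⁷ − 20x⁶ + 32x⁵ − 24x⁴. Remainder: −10x⁶ − 29x⁵ + 14x⁴ − 70x³ + 20x² + 12x − 51.
Step 3: lead(−10x⁶ − 29x⁵ + 14x⁴ − 70x³ + 20x² + 12x − 51) ÷ lead(D) = −10x⁶ ÷ −2x³ = 5x³. Subtract (5x³)·D = −10x⁶ − 25x⁵ + 40x⁴ − 30x³. Remainder: −4x⁵ − 26x⁴ − 40x³ + 20x² + 12x − 51.
Step 4: lead(−4x⁵ − 26x⁴ − 40x³ + 20x² + 12x − 51) ÷ lead(D) = −4x⁵ ÷ −2x³ = 2x². Subtract (2x²)·D = −4x⁵ − 10x⁴ + 16x³ − 12x². Remainder: −16x⁴ − 56x³ + 32x² + 12x − 51.
Step 5: lead(−16x⁴ − 56x³ + 32x² + 12x − 51) ÷ lead(D) = −16x⁴ ÷ −2x³ = 8x. Subtract (8x)·D = −16x⁴ − 40x³ + 64x² − 48x. Remainder: −16x³ − 32x² + 60x − 51.
Step 6: lead(−16x³ − 32x² + 60x − 51) ÷ lead(D) = −16x³ ÷ −2x³ = 8. Subtract (8)·D = −16x³ − 40x² + 64x − 48. Remainder: 8x² − 4x − 3.

R(x) = 8x² − 4x − 3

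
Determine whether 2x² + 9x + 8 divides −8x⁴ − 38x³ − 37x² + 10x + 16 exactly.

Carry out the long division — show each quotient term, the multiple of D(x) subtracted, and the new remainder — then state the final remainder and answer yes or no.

R(x) = 0, so D(x) is a factor of P(x). yes

Step 1: lead(−8x⁴ − 38x³ − 37x² + 10x + 16) ÷ lead(D) = −8x⁴ ÷ 2x² = −4x². Subtract (−4x²)·D = −8x⁴ − 36x³ − 32x². Remainder: −2x³ − 5x² + 10x + 16.
Step 2: lead(−2x³ − 5x² + 10x + 16) ÷ lead(D) = −2x³ ÷ 2x² = −x. Subtract (−x)·D = −2x³ − 9x² − 8x. Remainder: 4x² + 18x + 16.
Step 3: lead(4x² + 18x + 16) ÷ lead(D) = 4x² ÷ 2x² = 2. Subtract (2)·D = 4x² + 18x + 16. Remainder: 0.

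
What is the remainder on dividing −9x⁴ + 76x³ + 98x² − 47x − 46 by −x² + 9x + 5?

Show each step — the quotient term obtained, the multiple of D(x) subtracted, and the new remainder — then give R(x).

Step 1: lead(−9x⁴ + 76x³ + 98x² − 47x − 46) ÷ lead(D) = −9x⁴ ÷ −x² = 9x². Subtract (9x²)·D = −9x⁴ + 81x³ + 45x². Remainder: −5x³ + 53x² − 47x − 46.
Step 2: lead(−5x³ + 53x² − 47x − 46) ÷ lead(D) = −5x³ ÷ −x² = 5x. Subtract (5x)·D = −5x³ + 45x² + 25x. Remainder: 8x² − 72x − 46.
Step 3: lead(8x² − 72x − 46) ÷ lead(D) = 8x² ÷ −x² = −8. Subtract (−8)·D = 8x² − 72x − 40. Remainder: −6.

R(x) = −6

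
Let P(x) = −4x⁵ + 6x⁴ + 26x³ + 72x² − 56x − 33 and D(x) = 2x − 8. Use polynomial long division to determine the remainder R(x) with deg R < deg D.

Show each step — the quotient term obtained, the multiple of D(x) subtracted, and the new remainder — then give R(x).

R(x) = −1

Step 1: lead(−4x⁵ + 6x⁴ + 26x³ + 72x² − 56x − 33) ÷ lead(D) = −4x⁵ ÷ 2x = −2x⁴. Subtract (−2x⁴)·D = −4x⁵ + 16x⁴. Remainder: −10x⁴ + 26x³ + 72x² − 56x − 33.
Step 2: lead(−10x⁴ + 26x³ + 72x² − 56x − 33) ÷ lead(D) = −10x⁴ ÷ 2x = −5x³. Subtract (−5x³)·D = −10x⁴ + 40x³. Remainder: −14x³ + 72x² − 56x − 33.
Step 3: lead(−14x³ + 72x² − 56x − 33) ÷ lead(D) = −14x³ ÷ 2x = −7x². Subtract (−7x²)·D = −14x³ + 56x². Remainder: 16x² − 56x − 33.
Step 4: lead(16x² − 56x − 33) ÷ lead(D) = 16x² ÷ 2x = 8x. Subtract (8x)·D = 16x² − 64x. Remainder: 8x − 33.
Step 5: lead(8x − 33) ÷ lead(D) = 8x ÷ 2x = 4. Subtract (4)·D = 8x − 32. Remainder: −1.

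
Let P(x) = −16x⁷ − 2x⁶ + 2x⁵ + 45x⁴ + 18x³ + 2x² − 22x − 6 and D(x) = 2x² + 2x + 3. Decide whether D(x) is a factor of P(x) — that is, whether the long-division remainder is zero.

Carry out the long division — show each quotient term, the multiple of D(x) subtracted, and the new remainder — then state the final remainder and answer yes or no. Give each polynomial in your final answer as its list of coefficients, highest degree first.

Step 1: lead(−16x⁷ − 2x⁶ + 2x⁵ + 45x⁴ + 18x³ + 2x² − 22x − 6) ÷ lead(D) = −16x⁷ ÷ 2x² = −8x⁵. Subtract (−8x⁵)·D = −16x⁷ − 16x⁶ − 24x⁵. Remainder: 14x⁶ + 26x⁵ + 45x⁴ + 18x³ + 2x² − 22x − 6.
Step 2: lead(14x⁶ + 26x⁵ + 45x⁴ + 18x³ + 2x² − 22x − 6) ÷ lead(D) = 14x⁶ ÷ 2x² = 7x⁴. Subtract (7x⁴)·D = 14x⁶ + 14x⁵ + 21x⁴. Remainder: 12x⁵ + 24x⁴ + 18x³ + 2x² − 22x − 6.
Step 3: lead(12x⁵ + 24x⁴ + 18x³ + 2x² − 22x − 6) ÷ lead(D) = 12x⁵ ÷ 2x² = 6x³. Subtract (6x³)·D = 12x⁵ + 12x⁴ + 18x³. Remainder: 12x⁴ + 2x² − 22x − 6.
Step 4: lead(12x⁴ + 2x² − 22x − 6) ÷ lead(D) = 12x⁴ ÷ 2x² = 6x². Subtract (6x²)·D = 12x⁴ + 12x³ + 18x². Remainder: −12x³ − 16x² − 22x − 6.
Step 5: lead(−12x³ − 16x² − 22x − 6) ÷ lead(D) = −12x³ ÷ 2x² = −6x. Subtract (−6x)·D = −12x³ − 12x² − 18x. Remainder: −4x² − 4x − 6.
Step 6: lead(−4x² − 4x − 6) ÷ lead(D) = −4x² ÷ 2x² = −2. Subtract (−2)·D = −4x² − 4x − 6. Remainder: 0.

R = [0], so D(x) is a factor of P(x). yes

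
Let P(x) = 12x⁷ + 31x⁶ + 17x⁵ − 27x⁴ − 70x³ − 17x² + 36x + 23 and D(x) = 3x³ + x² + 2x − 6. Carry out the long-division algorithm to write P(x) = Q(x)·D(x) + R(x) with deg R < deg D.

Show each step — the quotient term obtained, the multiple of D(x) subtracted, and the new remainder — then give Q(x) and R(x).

Step 1: lead(12x⁷ + 31x⁶ + 17x⁵ − 27x⁴ − 70x³ − 17x² + 36x + 23) ÷ lead(D) = 12x⁷ ÷ 3x³ = 4x⁴. Subtract (4x⁴)·D = 12x⁷ + 4x⁶ + 8x⁵ − 24x⁴. Remainder: 27x⁶ + 9x⁵ − 3x⁴ − 70x³ − 17x² + 36x + 23.
Step 2: lead(27x⁶ + 9x⁵ − 3x⁴ − 70x³ − 17x² + 36x + 23) ÷ lead(D) = 27x⁶ ÷ 3x³ = 9x³. Subtract (9x³)·D = 27x⁶ + 9x⁵ + 18x⁴ − 54x³. Remainder: −21x⁴ − 16x³ − 17x² + 36x + 23.
Step 3: lead(−21x⁴ − 16x³ − 17x² + 36x + 23) ÷ lead(D) = −21x⁴ ÷ 3x³ = −7x. Subtract (−7x)·D = −21x⁴ − 7x³ − 14x² + 42x. Remainder: −9x³ − 3x² − 6x + 23.
Step 4: lead(−9x³ − 3x² − 6x + 23) ÷ lead(D) = −9x³ ÷ 3x³ = −3. Subtract (−3)·D = −9x³ − 3x² − 6x + 18. Remainder: 5.

Q(x) = 4x⁴ + 9x³ − 7x − 3; R(x) = 5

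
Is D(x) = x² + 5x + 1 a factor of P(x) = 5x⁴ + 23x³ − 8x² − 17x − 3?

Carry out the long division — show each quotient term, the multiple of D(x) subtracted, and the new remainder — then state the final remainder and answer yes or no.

R(x) = 0, so D(x) is a factor of P(x). yes

Step 1: lead(5x⁴ + 23x³ − 8x² − 17x − 3) ÷ lead(D) = 5x⁴ ÷ x² = 5x². Subtract (5x²)·D = 5x⁴ + 25x³ + 5x². Remainder: −2x³ − 13x² − 17x − 3.
Step 2: lead(−2x³ − 13x² − 17x − 3) ÷ lead(D) = −2x³ ÷ x² = −2x. Subtract (−2x)·D = −2x³ − 10x² − 2x. Remainder: −3x² − 15x − 3.
Step 3: lead(−3x² − 15x − 3) ÷ lead(D) = −3x² ÷ x² = −3. Subtract (−3)·D = −3x² − 15x − 3. Remainder: 0.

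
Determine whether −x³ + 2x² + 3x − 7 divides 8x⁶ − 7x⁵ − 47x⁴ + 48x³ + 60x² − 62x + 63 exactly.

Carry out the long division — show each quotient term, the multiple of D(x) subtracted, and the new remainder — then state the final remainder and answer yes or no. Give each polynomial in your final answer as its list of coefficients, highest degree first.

R = [0], so D(x) is a factor of P(x). yes

Step 1: lead(8x⁶ − 7x⁵ − 47x⁴ + 48x³ + 60x² − 62x + 63) ÷ lead(D) = 8x⁶ ÷ −x³ = −8x³. Subtract (−8x³)·D = 8x⁶ − 16x⁵ − 24x⁴ + 56x³. Remainder: 9x⁵ − 23x⁴ − 8x³ + 60x² − 62x + 63.
Step 2: lead(9x⁵ − 23x⁴ − 8x³ + 60x² − 62x + 63) ÷ lead(D) = 9x⁵ ÷ −x³ = −9x². Subtract (−9x²)·D = 9x⁵ − 18x⁴ − 27x³ + 63x². Remainder: −5x⁴ + 19x³ − 3x² − 62x + 63.
Step 3: lead(−5x⁴ + 19x³ − 3x² − 62x + 63) ÷ lead(D) = −5x⁴ ÷ −x³ = 5x. Subtract (5x)·D = −5x⁴ + 10x³ + 15x² − 35x. Remainder: 9x³ − 18x² − 27x + 63.
Step 4: lead(9x³ − 18x² − 27x + 63) ÷ lead(D) = 9x³ ÷ −x³ = −9. Subtract (−9)·D = 9x³ − 18x² − 27x + 63. Remainder: 0.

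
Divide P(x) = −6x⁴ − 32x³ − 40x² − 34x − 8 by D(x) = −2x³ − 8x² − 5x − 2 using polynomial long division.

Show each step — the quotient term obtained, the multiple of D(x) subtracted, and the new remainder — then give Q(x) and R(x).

Q(x) = 3x + 4; R(x) = 7x² − 8x

Step 1: lead(−6x⁴ − 32x³ − 40x² − 34x − 8) ÷ lead(D) = −6x⁴ ÷ −2x³ = 3x. Subtract (3x)·D = −6x⁴ − 24x³ − 15x² − 6x. Remainder: −8x³ − 25x² − 28x − 8.
Step 2: lead(−8x³ − 25x² − 28x − 8) ÷ lead(D) = −8x³ ÷ −2x³ = 4. Subtract (4)·D = −8x³ − 32x² − 20x − 8. Remainder: 7x² − 8x.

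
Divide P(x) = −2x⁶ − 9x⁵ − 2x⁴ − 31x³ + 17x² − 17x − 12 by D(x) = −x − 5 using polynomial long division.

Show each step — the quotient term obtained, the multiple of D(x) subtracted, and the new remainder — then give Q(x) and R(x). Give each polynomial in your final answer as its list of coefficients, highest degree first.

Q = [2, -1, 7, -4, 3, 2]; R = [-2]

Step 1: lead(−2x⁶ − 9x⁵ − 2x⁴ − 31x³ + 17x² − 17x − 12) ÷ lead(D) = −2x⁶ ÷ −x = 2x⁵. Subtract (2x⁵)·D = −2x⁶ − 10x⁵. Remainder: x⁵ − 2x⁴ − 31x³ + 17x² − 17x − 12.
Step 2: lead(x⁵ − 2x⁴ − 31x³ + 17x² − 17x − 12) ÷ lead(D) = x⁵ ÷ −x = −x⁴. Subtract (−x⁴)·D = x⁵ + 5x⁴. Remainder: −7x⁴ − 31x³ + 17x² − 17x − 12.
Step 3: lead(−7x⁴ − 31x³ + 17x² − 17x − 12) ÷ lead(D) = −7x⁴ ÷ −x = 7x³. Subtract (7x³)·D = −7x⁴ − 35x³. Remainder: 4x³ + 17x² − 17x − 12.
Step 4: lead(4x³ + 17x² − 17x − 12) ÷ lead(D) = 4x³ ÷ −x = −4x². Subtract (−4x²)·D = 4x³ + 20x². Remainder: −3x² − 17x − 12.
Step 5: lead(−3x² − 17x − 12) ÷ lead(D) = −3x² ÷ −x = 3x. Subtract (3x)·D = −3x² − 15x. Remainder: −2x − 12.
Step 6: lead(−2x − 12) ÷ lead(D) = −2x ÷ −x = 2. Subtract (2)·D = −2x − 10. Remainder: −2.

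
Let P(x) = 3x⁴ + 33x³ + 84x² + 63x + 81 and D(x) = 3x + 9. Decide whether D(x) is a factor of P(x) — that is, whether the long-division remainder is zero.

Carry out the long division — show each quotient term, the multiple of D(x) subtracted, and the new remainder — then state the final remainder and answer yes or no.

R(x) = 0, so D(x) is a factor of P(x). yes

Step 1: lead(3x⁴ + 33x³ + 84x² + 63x + 81) ÷ lead(D) = 3x⁴ ÷ 3x = x³. Subtract (x³)·D = 3x⁴ + 9x³. Remainder: 24x³ + 84x² + 63x + 81.
Step 2: lead(24x³ + 84x² + 63x + 81) ÷ lead(D) = 24x³ ÷ 3x = 8x². Subtract (8x²)·D = 24x³ + 72x². Remainder: 12x² + 63x + 81.
Step 3: lead(12x² + 63x + 81) ÷ lead(D) = 12x² ÷ 3x = 4x. Subtract (4x)·D = 12x² + 36x. Remainder: 27x + 81.
Step 4: lead(27x + 81) ÷ lead(D) = 27x ÷ 3x = 9. Subtract (9)·D = 27x + 81. Remainder: 0.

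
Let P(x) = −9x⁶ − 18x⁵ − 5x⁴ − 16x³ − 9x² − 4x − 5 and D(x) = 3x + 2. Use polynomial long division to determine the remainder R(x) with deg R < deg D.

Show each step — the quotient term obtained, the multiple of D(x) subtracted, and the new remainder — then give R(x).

Step 1: lead(−9x⁶ − 18x⁵ − 5x⁴ − 16x³ − 9x² − 4x − 5) ÷ lead(D) = −9x⁶ ÷ 3x = −3x⁵. Subtract (−3x⁵)·D = −9x⁶ − 6x⁵. Remainder: −12x⁵ − 5x⁴ − 16x³ − 9x² − 4x − 5.
Step 2: lead(−12x⁵ − 5x⁴ − 16x³ − 9x² − 4x − 5) ÷ lead(D) = −12x⁵ ÷ 3x = −4x⁴. Subtract (−4x⁴)·D = −12x⁵ − 8x⁴. Remainder: 3x⁴ − 16x³ − 9x² − 4x − 5.
Step 3: lead(3x⁴ − 16x³ − 9x² − 4x − 5) ÷ lead(D) = 3x⁴ ÷ 3x = x³. Subtract (x³)·D = 3x⁴ + 2x³. Remainder: −18x³ − 9x² − 4x − 5.
Step 4: lead(−18x³ − 9x² − 4x − 5) ÷ lead(D) = −18x³ ÷ 3x = −6x². Subtract (−6x²)·D = −18x³ − 12x². Remainder: 3x² − 4x − 5.
Step 5: lead(3x² − 4x − 5) ÷ lead(D) = 3x² ÷ 3x = x. Subtract (x)·D = 3x² + 2x. Remainder: −6x − 5.
Step 6: lead(−6x − 5) ÷ lead(D) = −6x ÷ 3x = −2. Subtract (−2)·D = −6x − 4. Remainder: −1.

R(x) = −1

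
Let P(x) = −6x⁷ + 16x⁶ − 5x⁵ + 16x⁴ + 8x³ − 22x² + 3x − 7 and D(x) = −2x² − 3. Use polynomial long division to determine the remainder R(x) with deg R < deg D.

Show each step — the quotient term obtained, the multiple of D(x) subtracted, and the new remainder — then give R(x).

R(x) = 8

Step 1: lead(−6x⁷ + 16x⁶ − 5x⁵ + 16x⁴ + 8x³ − 22x² + 3x − 7) ÷ lead(D) = −6x⁷ ÷ −2x² = 3x⁵. Subtract (3x⁵)·D = −6x⁷ − 9x⁵. Remainder: 16x⁶ + 4x⁵ + 16x⁴ + 8x³ − 22x² + 3x − 7.
Step 2: lead(16x⁶ + 4x⁵ + 16x⁴ + 8x³ − 22x² + 3x − 7) ÷ lead(D) = 16x⁶ ÷ −2x² = −8x⁴. Subtract (−8x⁴)·D = 16x⁶ + 24x⁴. Remainder: 4x⁵ − 8x⁴ + 8x³ − 22x² + 3x − 7.
Step 3: lead(4x⁵ − 8x⁴ + 8x³ − 22x² + 3x − 7) ÷ lead(D) = 4x⁵ ÷ −2x² = −2x³. Subtract (−2x³)·D = 4x⁵ + 6x³. Remainder: −8x⁴ + 2x³ − 22x² + 3x − 7.
Step 4: lead(−8x⁴ + 2x³ − 22x² + 3x − 7) ÷ lead(D) = −8x⁴ ÷ −2x² = 4x². Subtract (4x²)·D = −8x⁴ − 12x². Remainder: 2x³ − 10x² + 3x − 7.
Step 5: lead(2x³ − 10x² + 3x − 7) ÷ lead(D) = 2x³ ÷ −2x² = −x. Subtract (−x)·D = 2x³ + 3x. Remainder: −10x² − 7.
Step 6: lead(−10x² − 7) ÷ lead(D) = −10x² ÷ −2x² = 5. Subtract (5)·D = −10x² − 15. Remainder: 8.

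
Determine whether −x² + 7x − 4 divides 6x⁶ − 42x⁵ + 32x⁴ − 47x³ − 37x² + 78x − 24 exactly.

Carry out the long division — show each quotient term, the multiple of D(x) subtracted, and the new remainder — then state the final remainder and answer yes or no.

Step 1: lead(6x⁶ − 42x⁵ + 32x⁴ − 47x³ − 37x² + 78x − 24) ÷ lead(D) = 6x⁶ ÷ −x² = −6x⁴. Subtract (−6x⁴)·D = 6x⁶ − 42x⁵ + 24x⁴. Remainder: 8x⁴ − 47x³ − 37x² + 78x − 24.
Step 2: lead(8x⁴ − 47x³ − 37x² + 78x − 24) ÷ lead(D) = 8x⁴ ÷ −x² = −8x². Subtract (−8x²)·D = 8x⁴ − 56x³ + 32x². Remainder: 9x³ − 69x² + 78x − 24.
Step 3: lead(9x³ − 69x² + 78x − 24) ÷ lead(D) = 9x³ ÷ −x² = −9x. Subtract (−9x)·D = 9x³ − 63x² + 36x. Remainder: −6x² + 42x − 24.
Step 4: lead(−6x² + 42x − 24) ÷ lead(D) = −6x² ÷ −x² = 6. Subtract (6)·D = −6x² + 42x − 24. Remainder: 0.

R(x) = 0, so D(x) is a factor of P(x). yes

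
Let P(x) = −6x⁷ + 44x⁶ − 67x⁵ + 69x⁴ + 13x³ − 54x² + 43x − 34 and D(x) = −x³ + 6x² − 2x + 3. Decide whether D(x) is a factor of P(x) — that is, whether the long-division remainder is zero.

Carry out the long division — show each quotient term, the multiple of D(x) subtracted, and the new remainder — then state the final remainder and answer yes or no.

Step 1: lead(−6x⁷ + 44x⁶ − 67x⁵ + 69x⁴ + 13x³ − 54x² + 43x − 34) ÷ lead(D) = −6x⁷ ÷ −x³ = 6x⁴. Subtract (6x⁴)·D = −6x⁷ + 36x⁶ − 12x⁵ + 18x⁴. Remainder: 8x⁶ − 55x⁵ + 51x⁴ + 13x³ − 54x² + 43x − 34.
Step 2: lead(8x⁶ − 55x⁵ + 51x⁴ + 13x³ − 54x² + 43x − 34) ÷ lead(D) = 8x⁶ ÷ −x³ = −8x³. Subtract (−8x³)·D = 8x⁶ − 48x⁵ + 16x⁴ − 24x³. Remainder: −7x⁵ + 35x⁴ + 37x³ − 54x² + 43x − 34.
Step 3: lead(−7x⁵ + 35x⁴ + 37x³ − 54x² + 43x − 34) ÷ lead(D) = −7x⁵ ÷ −x³ = 7x². Subtract (7x²)·D = −7x⁵ + 42x⁴ − 14x³ + 21x². Remainder: −7x⁴ + 51x³ − 75x² + 43x − 34.
Step 4: lead(−7x⁴ + 51x³ − 75x² + 43x − 34) ÷ lead(D) = −7x⁴ ÷ −x³ = 7x. Subtract (7x)·D = −7x⁴ + 42x³ − 14x² + 21x. Remainder: 9x³ − 61x² + 22x − 34.
Step 5: lead(9x³ − 61x² + 22x − 34) ÷ lead(D) = 9x³ ÷ −x³ = −9. Subtract (−9)·D = 9x³ − 54x² + 18x − 27. Remainder: −7x² + 4x − 7.

R(x) = −7x² + 4x − 7, so D(x) is not a factor of P(x). no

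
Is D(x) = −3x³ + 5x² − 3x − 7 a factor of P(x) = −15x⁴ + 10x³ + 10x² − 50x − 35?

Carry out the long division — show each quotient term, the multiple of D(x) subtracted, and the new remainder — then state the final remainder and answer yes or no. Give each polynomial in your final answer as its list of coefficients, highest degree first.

Step 1: lead(−15x⁴ + 10x³ + 10x² − 50x − 35) ÷ lead(D) = −15x⁴ ÷ −3x³ = 5x. Subtract (5x)·D = −15x⁴ + 25x³ − 15x² − 35x. Remainder: −15x³ + 25x² − 15x − 35.
Step 2: lead(−15x³ + 25x² − 15x − 35) ÷ lead(D) = −15x³ ÷ −3x³ = 5. Subtract (5)·D = −15x³ + 25x² − 15x − 35. Remainder: 0.

R = [0], so D(x) is a factor of P(x). yes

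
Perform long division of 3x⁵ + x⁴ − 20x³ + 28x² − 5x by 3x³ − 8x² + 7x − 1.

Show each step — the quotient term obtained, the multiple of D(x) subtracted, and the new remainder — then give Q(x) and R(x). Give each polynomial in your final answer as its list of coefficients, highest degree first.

Q = [1, 3, -1]; R = [5, -1]

Step 1: lead(3x⁵ + x⁴ − 20x³ + 28x² − 5x) ÷ lead(D) = 3x⁵ ÷ 3x³ = x². Subtract (x²)·D = 3x⁵ − 8x⁴ + 7x³ − x². Remainder: 9x⁴ − 27x³ + 29x² − 5x.
Step 2: lead(9x⁴ − 27x³ + 29x² − 5x) ÷ lead(D) = 9x⁴ ÷ 3x³ = 3x. Subtract (3x)·D = 9x⁴ − 24x³ + 21x² − 3x. Remainder: −3x³ + 8x² − 2x.
Step 3: lead(−3x³ + 8x² − 2x) ÷ lead(D) = −3x³ ÷ 3x³ = −1. Subtract (−1)·D = −3x³ + 8x² − 7x + 1. Remainder: 5x − 1.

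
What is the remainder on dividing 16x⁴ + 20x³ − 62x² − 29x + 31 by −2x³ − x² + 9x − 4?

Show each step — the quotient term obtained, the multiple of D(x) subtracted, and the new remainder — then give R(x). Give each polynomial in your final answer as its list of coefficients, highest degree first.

Step 1: lead(16x⁴ + 20x³ − 62x² − 29x + 31) ÷ lead(D) = 16x⁴ ÷ −2x³ = −8x. Subtract (−8x)·D = 16x⁴ + 8x³ − 72x² + 32x. Remainder: 12x³ + 10x² − 61x + 31.
Step 2: lead(12x³ + 10x² − 61x + 31) ÷ lead(D) = 12x³ ÷ −2x³ = −6. Subtract (−6)·D = 12x³ + 6x² − 54x + 24. Remainder: 4x² − 7x + 7.

R = [4, -7, 7]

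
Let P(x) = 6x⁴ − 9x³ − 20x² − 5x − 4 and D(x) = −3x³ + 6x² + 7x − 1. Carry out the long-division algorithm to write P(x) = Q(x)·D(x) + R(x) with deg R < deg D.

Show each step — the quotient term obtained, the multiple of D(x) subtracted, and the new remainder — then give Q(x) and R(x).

Q(x) = −2x − 1; R(x) = −5

Step 1: lead(6x⁴ − 9x³ − 20x² − 5x − 4) ÷ lead(D) = 6x⁴ ÷ −3x³ = −2x. Subtract (−2x)·D = 6x⁴ − 12x³ − 14x² + 2x. Remainder: 3x³ − 6x² − 7x − 4.
Step 2: lead(3x³ − 6x² − 7x − 4) ÷ lead(D) = 3x³ ÷ −3x³ = −1. Subtract (−1)·D = 3x³ − 6x² − 7x + 1. Remainder: −5.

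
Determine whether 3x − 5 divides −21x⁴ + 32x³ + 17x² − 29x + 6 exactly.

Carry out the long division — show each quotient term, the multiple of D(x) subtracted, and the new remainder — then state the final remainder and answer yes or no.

Step 1: lead(−21x⁴ + 32x³ + 17x² − 29x + 6) ÷ lead(D) = −21x⁴ ÷ 3x = −7x³. Subtract (−7x³)·D = −21x⁴ + 35x³. Remainder: −3x³ + 17x² − 29x + 6.
Step 2: lead(−3x³ + 17x² − 29x + 6) ÷ lead(D) = −3x³ ÷ 3x = −x². Subtract (−x²)·D = −3x³ + 5x². Remainder: 12x² − 29x + 6.
Step 3: lead(12x² − 29x + 6) ÷ lead(D) = 12x² ÷ 3x = 4x. Subtract (4x)·D = 12x² − 20x. Remainder: −9x + 6.
Step 4: lead(−9x + 6) ÷ lead(D) = −9x ÷ 3x = −3. Subtract (−3)·D = −9x + 15. Remainder: −9.

R(x) = −9, so D(x) is not a factor of P(x). no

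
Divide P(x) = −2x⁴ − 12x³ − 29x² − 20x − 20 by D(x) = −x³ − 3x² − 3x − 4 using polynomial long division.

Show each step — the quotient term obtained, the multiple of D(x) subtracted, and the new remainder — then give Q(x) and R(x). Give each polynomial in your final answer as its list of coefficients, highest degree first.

Step 1: lead(−2x⁴ − 12x³ − 29x² − 20x − 20) ÷ lead(D) = −2x⁴ ÷ −x³ = 2x. Subtract (2x)·D = −2x⁴ − 6x³ − 6x² − 8x. Remainder: −6x³ − 23x² − 12x − 20.
Step 2: lead(−6x³ − 23x² − 12x − 20) ÷ lead(D) = −6x³ ÷ −x³ = 6. Subtract (6)·D = −6x³ − 18x² − 18x − 24. Remainder: −5x² + 6x + 4.

Q = [2, 6]; R = [-5, 6, 4]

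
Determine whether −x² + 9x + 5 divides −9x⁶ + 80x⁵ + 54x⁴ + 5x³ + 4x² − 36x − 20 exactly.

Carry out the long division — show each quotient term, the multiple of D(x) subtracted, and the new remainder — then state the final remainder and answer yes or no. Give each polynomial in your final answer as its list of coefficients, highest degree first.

R = [0], so D(x) is a factor of P(x). yes

Step 1: lead(−9x⁶ + 80x⁵ + 54x⁴ + 5x³ + 4x² − 36x − 20) ÷ lead(D) = −9x⁶ ÷ −x² = 9x⁴. Subtract (9x⁴)·D = −9x⁶ + 81x⁵ + 45x⁴. Remainder: −x⁵ + 9x⁴ + 5x³ + 4x² − 36x − 20.
Step 2: lead(−x⁵ + 9x⁴ + 5x³ + 4x² − 36x − 20) ÷ lead(D) = −x⁵ ÷ −x² = x³. Subtract (x³)·D = −x⁵ + 9x⁴ + 5x³. Remainder: 4x² − 36x − 20.
Step 3: lead(4x² − 36x − 20) ÷ lead(D) = 4x² ÷ −x² = −4. Subtract (−4)·D = 4x² − 36x − 20. Remainder: 0.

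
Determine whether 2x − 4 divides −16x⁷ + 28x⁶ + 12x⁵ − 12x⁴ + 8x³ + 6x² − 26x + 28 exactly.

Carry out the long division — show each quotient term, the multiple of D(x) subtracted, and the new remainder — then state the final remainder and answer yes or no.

Step 1: lead(−16x⁷ + 28x⁶ + 12x⁵ − 12x⁴ + 8x³ + 6x² − 26x + 28) ÷ lead(D) = −16x⁷ ÷ 2x = −8x⁶. Subtract (−8x⁶)·D = −16x⁷ + 32x⁶. Remainder: −4x⁶ + 12x⁵ − 12x⁴ + 8x³ + 6x² − 26x + 28.
Step 2: lead(−4x⁶ + 12x⁵ − 12x⁴ + 8x³ + 6x² − 26x + 28) ÷ lead(D) = −4x⁶ ÷ 2x = −2x⁵. Subtract (−2x⁵)·D = −4x⁶ + 8x⁵. Remainder: 4x⁵ − 12x⁴ + 8x³ + 6x² − 26x + 28.
Step 3: lead(4x⁵ − 12x⁴ + 8x³ + 6x² − 26x + 28) ÷ lead(D) = 4x⁵ ÷ 2x = 2x⁴. Subtract (2x⁴)·D = 4x⁵ − 8x⁴. Remainder: −4x⁴ + 8x³ + 6x² − 26x + 28.
Step 4: lead(−4x⁴ + 8x³ + 6x² − 26x + 28) ÷ lead(D) = −4x⁴ ÷ 2x = −2x³. Subtract (−2x³)·D = −4x⁴ + 8x³. Remainder: 6x² − 26x + 28.
Step 5: lead(6x² − 26x + 28) ÷ lead(D) = 6x² ÷ 2x = 3x. Subtract (3x)·D = 6x² − 12x. Remainder: −14x + 28.
Step 6: lead(−14x + 28) ÷ lead(D) = −14x ÷ 2x = −7. Subtract (−7)·D = −14x + 28. Remainder: 0.

R(x) = 0, so D(x) is a factor of P(x). yes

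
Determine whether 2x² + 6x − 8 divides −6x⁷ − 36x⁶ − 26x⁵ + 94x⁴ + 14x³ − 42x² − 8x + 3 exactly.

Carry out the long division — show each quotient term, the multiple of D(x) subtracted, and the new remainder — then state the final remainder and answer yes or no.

Step 1: lead(−6x⁷ − 36x⁶ − 26x⁵ + 94x⁴ + 14x³ − 42x² − 8x + 3) ÷ lead(D) = −6x⁷ ÷ 2x² = −3x⁵. Subtract (−3x⁵)·D = −6x⁷ − 18x⁶ + 24x⁵. Remainder: −18x⁶ − 50x⁵ + 94x⁴ + 14x³ − 42x² − 8x + 3.
Step 2: lead(−18x⁶ − 50x⁵ + 94x⁴ + 14x³ − 42x² − 8x + 3) ÷ lead(D) = −18x⁶ ÷ 2x² = −9x⁴. Subtract (−9x⁴)·D = −18x⁶ − 54x⁵ + 72x⁴. Remainder: 4x⁵ + 22x⁴ + 14x³ − 42x² − 8x + 3.
Step 3: lead(4x⁵ + 22x⁴ + 14x³ − 42x² − 8x + 3) ÷ lead(D) = 4x⁵ ÷ 2x² = 2x³. Subtract (2x³)·D = 4x⁵ + 12x⁴ − 16x³. Remainder: 10x⁴ + 30x³ − 42x² − 8x + 3.
Step 4: lead(10x⁴ + 30x³ − 42x² − 8x + 3) ÷ lead(D) = 10x⁴ ÷ 2x² = 5x². Subtract (5x²)·D = 10x⁴ + 30x³ − 40x². Remainder: −2x² − 8x + 3.
Step 5: lead(−2x² − 8x + 3) ÷ lead(D) = −2x² ÷ 2x² = −1. Subtract (−1)·D = −2x² − 6x + 8. Remainder: −2x − 5.

R(x) = −2x − 5, so D(x) is not a factor of P(x). no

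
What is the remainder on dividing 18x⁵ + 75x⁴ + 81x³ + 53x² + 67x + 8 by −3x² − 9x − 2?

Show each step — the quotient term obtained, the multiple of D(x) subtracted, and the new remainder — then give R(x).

R(x) = −6

Step 1: lead(18x⁵ + 75x⁴ + 81x³ + 53x² + 67x + 8) ÷ lead(D) = 18x⁵ ÷ −3x² = −6x³. Subtract (−6x³)·D = 18x⁵ + 54x⁴ + 12x³. Remainder: 21x⁴ + 69x³ + 53x² + 67x + 8.
Step 2: lead(21x⁴ + 69x³ + 53x² + 67x + 8) ÷ lead(D) = 21x⁴ ÷ −3x² = −7x². Subtract (−7x²)·D = 21x⁴ + 63x³ + 14x². Remainder: 6x³ + 39x² + 67x + 8.
Step 3: lead(6x³ + 39x² + 67x + 8) ÷ lead(D) = 6x³ ÷ −3x² = −2x. Subtract (−2x)·D = 6x³ + 18x² + 4x. Remainder: 21x² + 63x + 8.
Step 4: lead(21x² + 63x + 8) ÷ lead(D) = 21x² ÷ −3x² = −7. Subtract (−7)·D = 21x² + 63x + 14. Remainder: −6.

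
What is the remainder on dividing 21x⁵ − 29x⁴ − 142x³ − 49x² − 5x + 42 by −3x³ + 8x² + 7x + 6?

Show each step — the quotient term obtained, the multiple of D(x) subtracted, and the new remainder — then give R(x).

Step 1: lead(21x⁵ − 29x⁴ − 142x³ − 49x² − 5x + 42) ÷ lead(D) = 21x⁵ ÷ −3x³ = −7x². Subtract (−7x²)·D = 21x⁵ − 56x⁴ − 49x³ − 42x². Remainder: 27x⁴ − 93x³ − 7x² − 5x + 42.
Step 2: lead(27x⁴ − 93x³ − 7x² − 5x + 42) ÷ lead(D) = 27x⁴ ÷ −3x³ = −9x. Subtract (−9x)·D = 27x⁴ − 72x³ − 63x² − 54x. Remainder: −21x³ + 56x² + 49x + 42.
Step 3: lead(−21x³ + 56x² + 49x + 42) ÷ lead(D) = −21x³ ÷ −3x³ = 7. Subtract (7)·D = −21x³ + 56x² + 49x + 42. Remainder: 0.

R(x) = 0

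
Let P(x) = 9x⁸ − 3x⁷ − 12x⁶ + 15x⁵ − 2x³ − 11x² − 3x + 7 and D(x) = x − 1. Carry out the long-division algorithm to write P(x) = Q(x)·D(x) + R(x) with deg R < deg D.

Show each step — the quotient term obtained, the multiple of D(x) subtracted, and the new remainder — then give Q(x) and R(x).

Q(x) = 9x⁷ + 6x⁶ − 6x⁵ + 9x⁴ + 9x³ + 7x² − 4x − 7; R(x) = 0

Step 1: lead(9x⁸ − 3x⁷ − 12x⁶ + 15x⁵ − 2x³ − 11x² − 3x + 7) ÷ lead(D) = 9x⁸ ÷ x = 9x⁷. Subtract (9x⁷)·D = 9x⁸ − 9x⁷. Remainder: 6x⁷ − 12x⁶ + 15x⁵ − 2x³ − 11x² − 3x + 7.
Step 2: lead(6x⁷ − 12x⁶ + 15x⁵ − 2x³ − 11x² − 3x + 7) ÷ lead(D) = 6x⁷ ÷ x = 6x⁶. Subtract (6x⁶)·D = 6x⁷ − 6x⁶. Remainder: −6x⁶ + 15x⁵ − 2x³ − 11x² − 3x + 7.
Step 3: lead(−6x⁶ + 15x⁵ − 2x³ − 11x² − 3x + 7) ÷ lead(D) = −6x⁶ ÷ x = −6x⁵. Subtract (−6x⁵)·D = −6x⁶ + 6x⁵. Remainder: 9x⁵ − 2x³ − 11x² − 3x + 7.
Step 4: lead(9x⁵ − 2x³ − 11x² − 3x + 7) ÷ lead(D) = 9x⁵ ÷ x = 9x⁴. Subtract (9x⁴)·D = 9x⁵ − 9x⁴. Remainder: 9x⁴ − 2x³ − 11x² − 3x + 7.
Step 5: lead(9x⁴ − 2x³ − 11x² − 3x + 7) ÷ lead(D) = 9x⁴ ÷ x = 9x³. Subtract (9x³)·D = 9x⁴ − 9x³. Remainder: 7x³ − 11x² − 3x + 7.
Step 6: lead(7x³ − 11x² − 3x + 7) ÷ lead(D) = 7x³ ÷ x = 7x². Subtract (7x²)·D = 7x³ − 7x². Remainder: −4x² − 3x + 7.
Step 7: lead(−4x² − 3x + 7) ÷ lead(D) = −4x² ÷ x = −4x. Subtract (−4x)·D = −4x² + 4x. Remainder: −7x + 7.
Step 8: lead(−7x + 7) ÷ lead(D) = −7x ÷ x = −7. Subtract (−7)·D = −7x + 7. Remainder: 0.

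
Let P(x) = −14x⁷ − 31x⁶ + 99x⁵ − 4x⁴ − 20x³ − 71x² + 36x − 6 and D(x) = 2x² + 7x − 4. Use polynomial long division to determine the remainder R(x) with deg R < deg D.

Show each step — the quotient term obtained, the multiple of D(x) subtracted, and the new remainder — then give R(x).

Step 1: lead(−14x⁷ − 31x⁶ + 99x⁵ − 4x⁴ − 20x³ − 71x² + 36x − 6) ÷ lead(D) = −14x⁷ ÷ 2x² = −7x⁵. Subtract (−7x⁵)·D = −14x⁷ − 49x⁶ + 28x⁵. Remainder: 18x⁶ + 71x⁵ − 4x⁴ − 20x³ − 71x² + 36x − 6.
Step 2: lead(18x⁶ + 71x⁵ − 4x⁴ − 20x³ − 71x² + 36x − 6) ÷ lead(D) = 18x⁶ ÷ 2x² = 9x⁴. Subtract (9x⁴)·D = 18x⁶ + 63x⁵ − 36x⁴. Remainder: 8x⁵ + 32x⁴ − 20x³ − 71x² + 36x − 6.
Step 3: lead(8x⁵ + 32x⁴ − 20x³ − 71x² + 36x − 6) ÷ lead(D) = 8x⁵ ÷ 2x² = 4x³. Subtract (4x³)·D = 8x⁵ + 28x⁴ − 16x³. Remainder: 4x⁴ − 4x³ − 71x² + 36x − 6.
Step 4: lead(4x⁴ − 4x³ − 71x² + 36x − 6) ÷ lead(D) = 4x⁴ ÷ 2x² = 2x². Subtract (2x²)·D = 4x⁴ + 14x³ − 8x². Remainder: −18x³ − 63x² + 36x − 6.
Step 5: lead(−18x³ − 63x² + 36x − 6) ÷ lead(D) = −18x³ ÷ 2x² = −9x. Subtract (−9x)·D = −18x³ − 63x² + 36x. Remainder: −6.

R(x) = −6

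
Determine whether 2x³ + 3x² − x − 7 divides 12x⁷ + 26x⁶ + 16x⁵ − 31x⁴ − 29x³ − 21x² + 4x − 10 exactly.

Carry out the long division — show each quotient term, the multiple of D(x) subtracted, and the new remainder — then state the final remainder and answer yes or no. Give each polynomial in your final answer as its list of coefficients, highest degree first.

R = [8, 6, 4], so D(x) is not a factor of P(x). no

Step 1: lead(12x⁷ + 26x⁶ + 16x⁵ − 31x⁴ − 29x³ − 21x² + 4x − 10) ÷ lead(D) = 12x⁷ ÷ 2x³ = 6x⁴. Subtract (6x⁴)·D = 12x⁷ + 18x⁶ − 6x⁵ − 42x⁴. Remainder: 8x⁶ + 22x⁵ + 11x⁴ − 29x³ − 21x² + 4x − 10.
Step 2: lead(8x⁶ + 22x⁵ + 11x⁴ − 29x³ − 21x² + 4x − 10) ÷ lead(D) = 8x⁶ ÷ 2x³ = 4x³. Subtract (4x³)·D = 8x⁶ + 12x⁵ − 4x⁴ − 28x³. Remainder: 10x⁵ + 15x⁴ − x³ − 21x² + 4x − 10.
Step 3: lead(10x⁵ + 15x⁴ − x³ − 21x² + 4x − 10) ÷ lead(D) = 10x⁵ ÷ 2x³ = 5x². Subtract (5x²)·D = 10x⁵ + 15x⁴ − 5x³ − 35x². Remainder: 4x³ + 14x² + 4x − 10.
Step 4: lead(4x³ + 14x² + 4x − 10) ÷ lead(D) = 4x³ ÷ 2x³ = 2. Subtract (2)·D = 4x³ + 6x² − 2x − 14. Remainder: 8x² + 6x + 4.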